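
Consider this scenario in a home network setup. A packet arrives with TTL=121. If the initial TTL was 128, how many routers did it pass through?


Given: initial TTL = 128, received TTL = 121
Hops = initial TTL - received TTL
Hops = 128 - 121 = 7

7


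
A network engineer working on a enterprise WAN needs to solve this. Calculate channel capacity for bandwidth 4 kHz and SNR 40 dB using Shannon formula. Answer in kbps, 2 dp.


Given: B = 4 kHz, SNR = 40 dB
SNR linear = 10^(40/10) = 10000
1 + SNR = 10001
log2(10001) = 13.2878566418
C = 4 * 1000 * 13.2878566418 = 53151.4266 bps
C = 53.151427 kbps -> 53.15 kbps (2 dp)

53.15


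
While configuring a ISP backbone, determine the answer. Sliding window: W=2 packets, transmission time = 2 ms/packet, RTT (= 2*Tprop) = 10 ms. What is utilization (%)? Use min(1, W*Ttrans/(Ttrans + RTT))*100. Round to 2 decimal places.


Given: W = 2, Ttrans = 2 ms, RTT = 10 ms (= 2 * Tprop, Tprop = 5 ms)
Cycle time = Ttrans + RTT = 2 + 10 = 12 ms (first packet sent until its ACK returns)
W * Ttrans = 2 * 2 = 4 ms of sending per cycle
W * Ttrans / (Ttrans + RTT) = 4 / 12 = 0.333333
U = min(1, 0.333333) = 0.333333
U% = 33.33%

33.33


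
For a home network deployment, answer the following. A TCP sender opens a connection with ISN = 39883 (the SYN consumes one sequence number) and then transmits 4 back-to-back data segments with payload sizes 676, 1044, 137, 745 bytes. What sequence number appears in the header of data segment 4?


The SYN occupies sequence number ISN = 39883, so the first data byte is ISN + 1 = 39884.
SEQ of data segment i = (ISN + 1) + sum of payload sizes of segments 1..i-1.
Segment 1: SEQ = 39884, payload = 676 bytes
Segment 2: SEQ = 40560, payload = 1044 bytes
Segment 3: SEQ = 41604, payload = 137 bytes
Segment 4: SEQ = 41741, payload = 745 bytes
SEQ of segment 4 = 39884 + 676 + 1044 + 137 = 41741

41741


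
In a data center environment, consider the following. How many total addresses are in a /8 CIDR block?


Given: CIDR prefix /8
Host bits = 32 - 8 = 24
Total addresses = 2^24 = 16777216

16777216


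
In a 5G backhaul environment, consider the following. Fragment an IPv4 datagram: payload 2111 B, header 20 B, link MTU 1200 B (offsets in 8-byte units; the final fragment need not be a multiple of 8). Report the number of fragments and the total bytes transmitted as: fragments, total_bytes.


Max data per non-final fragment = floor((MTU - header)/8)*8 = floor((1200 - 20)/8)*8 = floor(1180/8)*8 = 1176 B
Final fragment needs no 8-byte alignment: it can carry up to MTU - header = 1180 B
Non-final fragments needed = ceil((payload - 1180) / 1176) = ceil(931/1176) = ceil(0.7917) = 1
Number of fragments = 1 + 1 = 2
Fragment sizes (data): 1 * 1176 B + 935 B (last, 935 <= 1180 OK)
Total bytes sent = payload + n_frags * header = 2111 + 2*20 = 2111 + 40 = 2151 B

2, 2151


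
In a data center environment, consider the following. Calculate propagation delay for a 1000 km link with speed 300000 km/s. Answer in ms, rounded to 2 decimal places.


Given: distance = 1000 km, speed = 300000 km/s
Delay = distance / speed = 1000 / 300000 seconds
Delay in ms = 1000 * 1000 / 300000
Delay = 3.3333 ms
Rounded to 2 dp = 3.33 ms

3.33


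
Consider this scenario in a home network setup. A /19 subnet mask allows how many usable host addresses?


Given: subnet mask /19
Host bits = 32 - 19 = 13
Total addresses = 2^13 = 8192
Usable hosts = 8192 - 2 (network + broadcast) = 8190

8190


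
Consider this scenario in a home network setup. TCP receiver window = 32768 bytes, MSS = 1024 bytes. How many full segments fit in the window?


Given: RWND = 32768 bytes, MSS = 1024 bytes
Full segments = floor(RWND / MSS)
Full segments = floor(32768 / 1024)
Full segments = floor(32.0) = 32

32


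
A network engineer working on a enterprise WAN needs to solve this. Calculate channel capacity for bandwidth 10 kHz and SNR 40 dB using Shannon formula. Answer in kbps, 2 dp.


Given: B = 10 kHz, SNR = 40 dB
SNR linear = 10^(40/10) = 10000
1 + SNR = 10001
log2(10001) = 13.2878566418
C = 10 * 1000 * 13.2878566418 = 132878.5664 bps
C = 132.878566 kbps -> 132.88 kbps (2 dp)

132.88


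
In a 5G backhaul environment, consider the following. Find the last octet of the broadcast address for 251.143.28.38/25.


Given: IP = 251.143.28.38, prefix = /25
Host bits = 32 - 25 = 7
Network last octet = 38 AND mask = 0
Host part size = 2^7 - 1 = 127
Broadcast last octet = 0 OR 127 = 127

127


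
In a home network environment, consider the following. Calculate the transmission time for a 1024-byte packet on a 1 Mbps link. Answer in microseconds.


Given: packet = 1024 bytes, bandwidth = 1 Mbps
Packet in bits = 1024 * 8 = 8192 bits
Bandwidth = 1 * 10^6 = 1000000 bps
Time = 8192 / 1000000 seconds
Time in us = 8192 * 10^6 / 1000000 = 8192

8192


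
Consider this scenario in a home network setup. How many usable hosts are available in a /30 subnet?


Given: subnet mask /30
Host bits = 32 - 30 = 2
Total addresses = 2^2 = 4
Usable hosts = 4 - 2 (network + broadcast) = 2

2


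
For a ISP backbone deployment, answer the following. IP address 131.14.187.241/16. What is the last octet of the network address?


Given: IP = 131.14.187.241, prefix = /16
Subnet mask = 255.255.0.0
Last octet of IP: 241
Last octet of mask: 0
Network last octet = 241 AND 0 = 0

0


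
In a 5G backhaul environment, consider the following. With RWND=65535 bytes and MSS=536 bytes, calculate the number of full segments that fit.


Given: RWND = 65535 bytes, MSS = 536 bytes
Full segments = floor(RWND / MSS)
Full segments = floor(65535 / 536)
Full segments = floor(122.2668) = 122

122


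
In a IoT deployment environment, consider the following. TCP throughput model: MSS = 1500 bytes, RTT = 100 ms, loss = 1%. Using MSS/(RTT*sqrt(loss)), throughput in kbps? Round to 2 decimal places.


Given: MSS = 1500 bytes, RTT = 100 ms, loss = 1%
RTT in seconds = 100 / 1000 = 0.1
Loss rate = 1% = 0.01
sqrt(loss) = sqrt(0.01) = 0.1
Throughput (bytes/s) = 1500 / (0.1 * 0.1) = 150000.0000
Throughput (kbps) = 150000.0000 * 8 / 1000 = 1200.000000 -> 1200.00 kbps (2 dp)

1200.00


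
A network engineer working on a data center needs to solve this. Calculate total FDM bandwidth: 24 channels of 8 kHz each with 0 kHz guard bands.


Given: 24 channels, 8 kHz each, guard = 0 kHz
Channel bandwidth = 24 * 8 = 192 kHz
Guard bands = 23 gaps * 0 kHz = 0 kHz
Total = 192 + 0 = 192 kHz

192


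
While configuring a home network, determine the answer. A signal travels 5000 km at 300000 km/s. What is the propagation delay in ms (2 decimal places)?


Given: distance = 5000 km, speed = 300000 km/s
Delay = distance / speed = 5000 / 300000 seconds
Delay in ms = 5000 * 1000 / 300000
Delay = 16.6667 ms
Rounded to 2 dp = 16.67 ms

16.67


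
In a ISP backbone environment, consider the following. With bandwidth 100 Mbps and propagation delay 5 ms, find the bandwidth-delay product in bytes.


Given: bandwidth = 100 Mbps, delay = 5 ms
BDP in bits = 100 * 10^6 * 5 / 1000
BDP in bits = 500000
BDP in bytes = 500000 / 8 = 62500

62500


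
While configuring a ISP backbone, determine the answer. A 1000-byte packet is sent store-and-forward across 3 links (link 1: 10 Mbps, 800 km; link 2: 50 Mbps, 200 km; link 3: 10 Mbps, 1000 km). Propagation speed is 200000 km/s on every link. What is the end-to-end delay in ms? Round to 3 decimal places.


Packet = 1000 bytes = 8000 bits. Store-and-forward: sum (t_trans + t_prop) per link.
Link 1: t_trans = 8000/(10*10^6) s = 0.8000 ms; t_prop = 800/200000 s = 4.0000 ms; subtotal = 4.8000 ms
Link 2: t_trans = 8000/(50*10^6) s = 0.1600 ms; t_prop = 200/200000 s = 1.0000 ms; subtotal = 1.1600 ms
Link 3: t_trans = 8000/(10*10^6) s = 0.8000 ms; t_prop = 1000/200000 s = 5.0000 ms; subtotal = 5.8000 ms
End-to-end = 4.8000 + 1.1600 + 5.8000 = 11.7600 ms -> 11.760 ms (3 dp)

11.760


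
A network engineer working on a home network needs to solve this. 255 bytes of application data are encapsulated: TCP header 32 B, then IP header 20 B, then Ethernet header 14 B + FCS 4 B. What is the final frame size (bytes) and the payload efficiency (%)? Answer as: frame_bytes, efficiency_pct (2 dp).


TCP segment = 255 + 32 = 287 B
IP packet = 287 + 20 = 307 B
Ethernet frame = 307 + 14 + 4 = 325 B
Efficiency = app / frame = 255 / 325 = 0.784615 = 78.4615% -> 78.46% (2 dp)

325, 78.46


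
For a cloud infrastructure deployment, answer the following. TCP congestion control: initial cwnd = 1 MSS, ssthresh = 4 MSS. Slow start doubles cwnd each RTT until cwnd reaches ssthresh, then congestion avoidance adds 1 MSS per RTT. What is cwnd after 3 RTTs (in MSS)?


RTT 0: cwnd = 1 MSS (initial)
RTT 1: cwnd = 2 MSS (slow start, doubled)
RTT 2: cwnd = 4 MSS (slow start, doubled)
RTT 3: cwnd = 5 MSS (congestion avoidance, +1)

5


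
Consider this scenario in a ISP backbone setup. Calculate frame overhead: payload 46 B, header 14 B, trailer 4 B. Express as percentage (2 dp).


Given: payload = 46 B, header = 14 B, trailer = 4 B
Overhead bytes = header + trailer = 14 + 4 = 18
Total frame = payload + overhead = 46 + 18 = 64
Overhead % = 18 / 64 * 100 = 28.1250% -> 28.13% (2 dp)

28.13


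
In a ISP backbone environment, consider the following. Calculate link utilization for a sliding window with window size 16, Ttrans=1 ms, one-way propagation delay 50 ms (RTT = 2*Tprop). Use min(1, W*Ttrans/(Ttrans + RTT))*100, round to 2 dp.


Given: W = 16, Ttrans = 1 ms, RTT = 100 ms (= 2 * Tprop, Tprop = 50 ms)
Cycle time = Ttrans + RTT = 1 + 100 = 101 ms (first packet sent until its ACK returns)
W * Ttrans = 16 * 1 = 16 ms of sending per cycle
W * Ttrans / (Ttrans + RTT) = 16 / 101 = 0.158416
U = min(1, 0.158416) = 0.158416
U% = 15.84%

15.84


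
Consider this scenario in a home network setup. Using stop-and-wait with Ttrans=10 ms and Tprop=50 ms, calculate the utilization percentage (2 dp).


Given: Ttrans = 10 ms, Tprop = 50 ms
RTT = 2 * Tprop = 2 * 50 = 100 ms
U = Ttrans / (Ttrans + RTT)
U = 10 / (10 + 100)
U = 10 / 110 = 0.090909
U% = 9.09%

9.09


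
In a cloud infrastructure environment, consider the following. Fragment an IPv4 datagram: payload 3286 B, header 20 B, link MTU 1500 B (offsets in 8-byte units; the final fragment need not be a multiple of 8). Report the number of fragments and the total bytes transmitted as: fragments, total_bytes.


Max data per non-final fragment = floor((MTU - header)/8)*8 = floor((1500 - 20)/8)*8 = floor(1480/8)*8 = 1480 B
Final fragment needs no 8-byte alignment: it can carry up to MTU - header = 1480 B
Non-final fragments needed = ceil((payload - 1480) / 1480) = ceil(1806/1480) = ceil(1.2203) = 2
Number of fragments = 2 + 1 = 3
Fragment sizes (data): 2 * 1480 B + 326 B (last, 326 <= 1480 OK)
Total bytes sent = payload + n_frags * header = 3286 + 3*20 = 3286 + 60 = 3346 B

3, 3346


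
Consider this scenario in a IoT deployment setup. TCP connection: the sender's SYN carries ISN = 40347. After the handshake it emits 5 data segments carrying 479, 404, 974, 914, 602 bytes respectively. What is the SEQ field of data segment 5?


The SYN occupies sequence number ISN = 40347, so the first data byte is ISN + 1 = 40348.
SEQ of data segment i = (ISN + 1) + sum of payload sizes of segments 1..i-1.
Segment 1: SEQ = 40348, payload = 479 bytes
Segment 2: SEQ = 40827, payload = 404 bytes
Segment 3: SEQ = 41231, payload = 974 bytes
Segment 4: SEQ = 42205, payload = 914 bytes
Segment 5: SEQ = 43119, payload = 602 bytes
SEQ of segment 5 = 40348 + 479 + 404 + 974 + 914 = 43119

43119


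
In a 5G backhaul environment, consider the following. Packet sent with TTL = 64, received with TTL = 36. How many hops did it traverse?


Given: initial TTL = 64, received TTL = 36
Hops = initial TTL - received TTL
Hops = 64 - 36 = 28

28


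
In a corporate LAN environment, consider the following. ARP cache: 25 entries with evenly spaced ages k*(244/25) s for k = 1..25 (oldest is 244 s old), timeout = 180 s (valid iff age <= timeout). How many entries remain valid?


Ages are k * 244/25 s for k = 1..25 (spacing = 9.7600 s).
Entry k is valid iff k * 244/25 <= 180 iff k <= 25 * 180 / 244 = 18.4426
n_valid = floor(18.4426) = 18
(n_stale = 25 - 18 = 7)

18


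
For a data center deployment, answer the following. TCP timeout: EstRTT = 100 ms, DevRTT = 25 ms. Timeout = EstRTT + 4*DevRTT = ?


Given: EstRTT = 100 ms, DevRTT = 25 ms
Timeout = EstRTT + 4 * DevRTT
4 * DevRTT = 4 * 25 = 100
Timeout = 100 + 100 = 200 ms

200


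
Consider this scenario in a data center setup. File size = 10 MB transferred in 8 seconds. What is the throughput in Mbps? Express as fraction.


Given: file = 10 MB, time = 8 s
File in Mb = 10 * 8 = 80 Mb
Throughput = 80 / 8 Mbps
Throughput = 10 Mbps

10


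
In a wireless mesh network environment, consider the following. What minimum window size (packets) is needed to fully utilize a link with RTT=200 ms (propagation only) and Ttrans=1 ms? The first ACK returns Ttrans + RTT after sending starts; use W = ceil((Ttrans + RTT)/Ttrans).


Given: Ttrans = 1 ms, RTT = 200 ms (= 2 * Tprop, Tprop = 100 ms)
Time until first ACK returns = Ttrans + RTT = 1 + 200 = 201 ms
Need W * Ttrans >= Ttrans + RTT  ->  W >= (Ttrans + RTT) / Ttrans
(Ttrans + RTT) / Ttrans = 201 / 1 = 201
W_min = ceil(201) = 201

201


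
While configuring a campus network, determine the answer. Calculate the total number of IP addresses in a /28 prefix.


Given: CIDR prefix /28
Host bits = 32 - 28 = 4
Total addresses = 2^4 = 16

16


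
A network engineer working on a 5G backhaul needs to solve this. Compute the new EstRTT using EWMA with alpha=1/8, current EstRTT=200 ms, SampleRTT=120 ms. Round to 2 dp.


Given: EstRTT = 200 ms, SampleRTT = 120 ms, alpha = 1/8
New EstRTT = (1 - alpha) * EstRTT + alpha * SampleRTT
(7/8) * 200 = 175
(1/8) * 120 = 15
New EstRTT = 175 + 15 = 190 ms -> 190.00 ms (2 dp)

190.00


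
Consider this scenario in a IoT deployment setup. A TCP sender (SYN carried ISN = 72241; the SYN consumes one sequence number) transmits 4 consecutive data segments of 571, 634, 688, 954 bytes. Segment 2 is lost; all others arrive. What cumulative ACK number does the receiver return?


SYN uses sequence number 72241; first data byte = ISN + 1 = 72242.
Segment 1: SEQ = 72242, len = 571 B, covers [72242, 72812]
Segment 2: SEQ = 72813, len = 634 B, covers [72813, 73446] [LOST]
Segment 3: SEQ = 73447, len = 688 B, covers [73447, 74134]
Segment 4: SEQ = 74135, len = 954 B, covers [74135, 75088]
In-order data received: bytes [72242, 72812] (segments 1..1).
Segment 2 missing -> gap begins at byte 72813; later segments buffered out of order.
Cumulative ACK = next expected in-order byte = 72242 + 571 = 72813

72813


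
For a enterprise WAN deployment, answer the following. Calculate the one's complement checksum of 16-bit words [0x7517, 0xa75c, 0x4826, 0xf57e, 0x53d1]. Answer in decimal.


Given words: [0x7517, 0xa75c, 0x4826, 0xf57e, 0x53d1]
Step 1: Sum all words
Raw sum = 29975 + 42844 + 18470 + 62846 + 21457 = 175592
Step 2: Fold carry: (44520 + 2) = 44522
One's complement = ~44522 & 0xFFFF = 21013

21013


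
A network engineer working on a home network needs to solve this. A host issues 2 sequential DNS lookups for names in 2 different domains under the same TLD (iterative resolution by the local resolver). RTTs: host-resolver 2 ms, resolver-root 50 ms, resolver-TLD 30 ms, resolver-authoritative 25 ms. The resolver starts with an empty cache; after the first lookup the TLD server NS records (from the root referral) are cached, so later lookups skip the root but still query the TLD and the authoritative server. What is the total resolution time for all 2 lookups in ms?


Lookup 1 (cold cache): local + root + TLD + auth = 2 + 50 + 30 + 25 = 107 ms
Lookups 2..2 (TLD NS cached -> skip root; new domain -> still ask TLD and auth): local + TLD + auth = 2 + 30 + 25 = 57 ms each
Remaining 1 lookups: 1 * 57 = 57 ms
Total = 107 + 57 = 164 ms

164


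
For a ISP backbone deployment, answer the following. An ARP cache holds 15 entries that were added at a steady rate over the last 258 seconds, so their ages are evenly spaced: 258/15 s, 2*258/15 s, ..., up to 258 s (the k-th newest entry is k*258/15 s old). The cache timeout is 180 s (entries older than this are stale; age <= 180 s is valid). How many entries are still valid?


Ages are k * 258/15 s for k = 1..15 (spacing = 17.2000 s).
Entry k is valid iff k * 258/15 <= 180 iff k <= 15 * 180 / 258 = 10.4651
n_valid = floor(10.4651) = 10
(n_stale = 15 - 10 = 5)

10


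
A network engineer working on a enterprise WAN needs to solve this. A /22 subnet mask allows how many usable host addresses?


Given: subnet mask /22
Host bits = 32 - 22 = 10
Total addresses = 2^10 = 1024
Usable hosts = 1024 - 2 (network + broadcast) = 1022

1022


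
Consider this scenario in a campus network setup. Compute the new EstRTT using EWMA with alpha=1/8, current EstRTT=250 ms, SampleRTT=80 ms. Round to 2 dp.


Given: EstRTT = 250 ms, SampleRTT = 80 ms, alpha = 1/8
New EstRTT = (1 - alpha) * EstRTT + alpha * SampleRTT
(7/8) * 250 = 218.75
(1/8) * 80 = 10
New EstRTT = 218.75 + 10 = 228.75 ms -> 228.75 ms (2 dp)

228.75


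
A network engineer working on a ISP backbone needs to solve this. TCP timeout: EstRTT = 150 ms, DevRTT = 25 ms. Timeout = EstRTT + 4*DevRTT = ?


Given: EstRTT = 150 ms, DevRTT = 25 ms
Timeout = EstRTT + 4 * DevRTT
4 * DevRTT = 4 * 25 = 100
Timeout = 150 + 100 = 250 ms

250


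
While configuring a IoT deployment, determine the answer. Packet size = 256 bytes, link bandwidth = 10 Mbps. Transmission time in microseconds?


Given: packet = 256 bytes, bandwidth = 10 Mbps
Packet in bits = 256 * 8 = 2048 bits
Bandwidth = 10 * 10^6 = 10000000 bps
Time = 2048 / 10000000 seconds
Time in us = 2048 * 10^6 / 10000000 = 204.8

204.8


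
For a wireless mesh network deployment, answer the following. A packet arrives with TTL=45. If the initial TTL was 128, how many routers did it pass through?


Given: initial TTL = 128, received TTL = 45
Hops = initial TTL - received TTL
Hops = 128 - 45 = 83

83


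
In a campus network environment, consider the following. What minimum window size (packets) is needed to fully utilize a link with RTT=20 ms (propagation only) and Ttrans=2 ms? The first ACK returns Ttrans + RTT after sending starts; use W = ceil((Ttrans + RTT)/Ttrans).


Given: Ttrans = 2 ms, RTT = 20 ms (= 2 * Tprop, Tprop = 10 ms)
Time until first ACK returns = Ttrans + RTT = 2 + 20 = 22 ms
Need W * Ttrans >= Ttrans + RTT  ->  W >= (Ttrans + RTT) / Ttrans
(Ttrans + RTT) / Ttrans = 22 / 2 = 11
W_min = ceil(11) = 11

11


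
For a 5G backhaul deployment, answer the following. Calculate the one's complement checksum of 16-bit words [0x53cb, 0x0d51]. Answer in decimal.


Given words: [0x53cb, 0x0d51]
Step 1: Sum all words
Raw sum = 21451 + 3409 = 24860
One's complement = ~24860 & 0xFFFF = 40675

40675


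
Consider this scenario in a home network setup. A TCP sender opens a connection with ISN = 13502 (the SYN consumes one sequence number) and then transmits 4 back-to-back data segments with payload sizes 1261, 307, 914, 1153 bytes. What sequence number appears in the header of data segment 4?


The SYN occupies sequence number ISN = 13502, so the first data byte is ISN + 1 = 13503.
SEQ of data segment i = (ISN + 1) + sum of payload sizes of segments 1..i-1.
Segment 1: SEQ = 13503, payload = 1261 bytes
Segment 2: SEQ = 14764, payload = 307 bytes
Segment 3: SEQ = 15071, payload = 914 bytes
Segment 4: SEQ = 15985, payload = 1153 bytes
SEQ of segment 4 = 13503 + 1261 + 307 + 914 = 15985

15985


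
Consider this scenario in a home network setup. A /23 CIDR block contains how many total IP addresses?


Given: CIDR prefix /23
Host bits = 32 - 23 = 9
Total addresses = 2^9 = 512

512


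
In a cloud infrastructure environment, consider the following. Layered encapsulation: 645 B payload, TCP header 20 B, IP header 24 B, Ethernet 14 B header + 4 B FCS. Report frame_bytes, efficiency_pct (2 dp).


TCP segment = 645 + 20 = 665 B
IP packet = 665 + 24 = 689 B
Ethernet frame = 689 + 14 + 4 = 707 B
Efficiency = app / frame = 645 / 707 = 0.912306 = 91.2306% -> 91.23% (2 dp)

707, 91.23


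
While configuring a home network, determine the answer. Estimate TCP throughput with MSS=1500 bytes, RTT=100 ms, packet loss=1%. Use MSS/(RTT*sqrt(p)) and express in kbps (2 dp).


Given: MSS = 1500 bytes, RTT = 100 ms, loss = 1%
RTT in seconds = 100 / 1000 = 0.1
Loss rate = 1% = 0.01
sqrt(loss) = sqrt(0.01) = 0.1
Throughput (bytes/s) = 1500 / (0.1 * 0.1) = 150000.0000
Throughput (kbps) = 150000.0000 * 8 / 1000 = 1200.000000 -> 1200.00 kbps (2 dp)

1200.00


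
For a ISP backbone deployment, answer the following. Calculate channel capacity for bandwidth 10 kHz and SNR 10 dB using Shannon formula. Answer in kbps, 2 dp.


Given: B = 10 kHz, SNR = 10 dB
SNR linear = 10^(10/10) = 10
1 + SNR = 11
log2(11) = 3.4594316186
C = 10 * 1000 * 3.4594316186 = 34594.3162 bps
C = 34.594316 kbps -> 34.59 kbps (2 dp)

34.59


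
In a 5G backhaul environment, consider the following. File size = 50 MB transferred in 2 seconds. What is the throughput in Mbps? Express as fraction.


Given: file = 50 MB, time = 2 s
File in Mb = 50 * 8 = 400 Mb
Throughput = 400 / 2 Mbps
Throughput = 200 Mbps

200


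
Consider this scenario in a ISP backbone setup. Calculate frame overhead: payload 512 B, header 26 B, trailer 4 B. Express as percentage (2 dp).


Given: payload = 512 B, header = 26 B, trailer = 4 B
Overhead bytes = header + trailer = 26 + 4 = 30
Total frame = payload + overhead = 512 + 30 = 542
Overhead % = 30 / 542 * 100 = 5.5351% -> 5.54% (2 dp)

5.54


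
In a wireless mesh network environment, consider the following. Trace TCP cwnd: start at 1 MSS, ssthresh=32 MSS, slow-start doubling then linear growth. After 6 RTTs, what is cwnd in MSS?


RTT 0: cwnd = 1 MSS (initial)
RTT 1: cwnd = 2 MSS (slow start, doubled)
RTT 2: cwnd = 4 MSS (slow start, doubled)
RTT 3: cwnd = 8 MSS (slow start, doubled)
RTT 4: cwnd = 16 MSS (slow start, doubled)
RTT 5: cwnd = 32 MSS (slow start, doubled)
RTT 6: cwnd = 33 MSS (congestion avoidance, +1)

33


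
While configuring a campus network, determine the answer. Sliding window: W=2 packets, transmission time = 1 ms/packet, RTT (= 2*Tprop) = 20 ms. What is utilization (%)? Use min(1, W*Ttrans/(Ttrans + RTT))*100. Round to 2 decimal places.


Given: W = 2, Ttrans = 1 ms, RTT = 20 ms (= 2 * Tprop, Tprop = 10 ms)
Cycle time = Ttrans + RTT = 1 + 20 = 21 ms (first packet sent until its ACK returns)
W * Ttrans = 2 * 1 = 2 ms of sending per cycle
W * Ttrans / (Ttrans + RTT) = 2 / 21 = 0.095238
U = min(1, 0.095238) = 0.095238
U% = 9.52%

9.52


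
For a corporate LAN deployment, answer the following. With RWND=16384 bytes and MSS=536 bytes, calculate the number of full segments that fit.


Given: RWND = 16384 bytes, MSS = 536 bytes
Full segments = floor(RWND / MSS)
Full segments = floor(16384 / 536)
Full segments = floor(30.5672) = 30

30


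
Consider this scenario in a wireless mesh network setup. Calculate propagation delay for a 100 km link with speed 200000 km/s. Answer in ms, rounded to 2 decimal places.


Given: distance = 100 km, speed = 200000 km/s
Delay = distance / speed = 100 / 200000 seconds
Delay in ms = 100 * 1000 / 200000
Delay = 0.5000 ms
Rounded to 2 dp = 0.50 ms

0.50


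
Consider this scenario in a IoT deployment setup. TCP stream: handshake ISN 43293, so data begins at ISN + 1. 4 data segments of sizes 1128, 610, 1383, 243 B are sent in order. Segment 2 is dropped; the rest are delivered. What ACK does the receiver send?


SYN uses sequence number 43293; first data byte = ISN + 1 = 43294.
Segment 1: SEQ = 43294, len = 1128 B, covers [43294, 44421]
Segment 2: SEQ = 44422, len = 610 B, covers [44422, 45031] [LOST]
Segment 3: SEQ = 45032, len = 1383 B, covers [45032, 46414]
Segment 4: SEQ = 46415, len = 243 B, covers [46415, 46657]
In-order data received: bytes [43294, 44421] (segments 1..1).
Segment 2 missing -> gap begins at byte 44422; later segments buffered out of order.
Cumulative ACK = next expected in-order byte = 43294 + 1128 = 44422

44422


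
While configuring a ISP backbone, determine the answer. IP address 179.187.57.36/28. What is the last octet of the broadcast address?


Given: IP = 179.187.57.36, prefix = /28
Host bits = 32 - 28 = 4
Network last octet = 36 AND mask = 32
Host part size = 2^4 - 1 = 15
Broadcast last octet = 32 OR 15 = 47

47


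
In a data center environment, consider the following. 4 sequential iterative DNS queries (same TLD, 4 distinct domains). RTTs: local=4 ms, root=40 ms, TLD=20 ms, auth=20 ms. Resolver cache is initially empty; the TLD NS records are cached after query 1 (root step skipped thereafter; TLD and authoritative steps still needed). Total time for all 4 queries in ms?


Lookup 1 (cold cache): local + root + TLD + auth = 4 + 40 + 20 + 20 = 84 ms
Lookups 2..4 (TLD NS cached -> skip root; new domain -> still ask TLD and auth): local + TLD + auth = 4 + 20 + 20 = 44 ms each
Remaining 3 lookups: 3 * 44 = 132 ms
Total = 84 + 132 = 216 ms

216


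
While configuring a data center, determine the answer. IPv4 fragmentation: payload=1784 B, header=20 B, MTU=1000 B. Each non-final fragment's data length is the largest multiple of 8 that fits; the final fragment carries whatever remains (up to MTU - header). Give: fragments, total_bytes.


Max data per non-final fragment = floor((MTU - header)/8)*8 = floor((1000 - 20)/8)*8 = floor(980/8)*8 = 976 B
Final fragment needs no 8-byte alignment: it can carry up to MTU - header = 980 B
Non-final fragments needed = ceil((payload - 980) / 976) = ceil(804/976) = ceil(0.8238) = 1
Number of fragments = 1 + 1 = 2
Fragment sizes (data): 1 * 976 B + 808 B (last, 808 <= 980 OK)
Total bytes sent = payload + n_frags * header = 1784 + 2*20 = 1784 + 40 = 1824 B

2, 1824


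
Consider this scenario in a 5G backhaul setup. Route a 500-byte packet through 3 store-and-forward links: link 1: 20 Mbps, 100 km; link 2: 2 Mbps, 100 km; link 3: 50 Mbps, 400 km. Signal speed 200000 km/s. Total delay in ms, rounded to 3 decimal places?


Packet = 500 bytes = 4000 bits. Store-and-forward: sum (t_trans + t_prop) per link.
Link 1: t_trans = 4000/(20*10^6) s = 0.2000 ms; t_prop = 100/200000 s = 0.5000 ms; subtotal = 0.7000 ms
Link 2: t_trans = 4000/(2*10^6) s = 2.0000 ms; t_prop = 100/200000 s = 0.5000 ms; subtotal = 2.5000 ms
Link 3: t_trans = 4000/(50*10^6) s = 0.0800 ms; t_prop = 400/200000 s = 2.0000 ms; subtotal = 2.0800 ms
End-to-end = 0.7000 + 2.5000 + 2.0800 = 5.2800 ms -> 5.280 ms (3 dp)

5.280


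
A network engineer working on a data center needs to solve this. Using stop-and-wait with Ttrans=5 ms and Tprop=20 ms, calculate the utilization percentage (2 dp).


Given: Ttrans = 5 ms, Tprop = 20 ms
RTT = 2 * Tprop = 2 * 20 = 40 ms
U = Ttrans / (Ttrans + RTT)
U = 5 / (5 + 40)
U = 5 / 45 = 0.111111
U% = 11.11%

11.11


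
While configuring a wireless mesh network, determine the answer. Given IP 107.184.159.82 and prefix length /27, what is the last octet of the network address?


Given: IP = 107.184.159.82, prefix = /27
Subnet mask = 255.255.255.224
Last octet of IP: 82
Last octet of mask: 224
Network last octet = 82 AND 224 = 64

64


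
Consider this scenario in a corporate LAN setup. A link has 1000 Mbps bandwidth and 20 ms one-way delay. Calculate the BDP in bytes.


Given: bandwidth = 1000 Mbps, delay = 20 ms
BDP in bits = 1000 * 10^6 * 20 / 1000
BDP in bits = 20000000
BDP in bytes = 20000000 / 8 = 2500000

2500000


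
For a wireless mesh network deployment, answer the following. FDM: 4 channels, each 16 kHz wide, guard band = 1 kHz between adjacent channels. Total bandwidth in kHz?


Given: 4 channels, 16 kHz each, guard = 1 kHz
Channel bandwidth = 4 * 16 = 64 kHz
Guard bands = 3 gaps * 1 kHz = 3 kHz
Total = 64 + 3 = 67 kHz

67


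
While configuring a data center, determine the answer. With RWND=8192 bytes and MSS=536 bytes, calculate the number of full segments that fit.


Given: RWND = 8192 bytes, MSS = 536 bytes
Full segments = floor(RWND / MSS)
Full segments = floor(8192 / 536)
Full segments = floor(15.2836) = 15

15


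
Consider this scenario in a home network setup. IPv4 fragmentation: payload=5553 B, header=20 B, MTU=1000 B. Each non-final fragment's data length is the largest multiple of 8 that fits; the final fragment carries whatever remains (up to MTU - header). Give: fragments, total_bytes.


Max data per non-final fragment = floor((MTU - header)/8)*8 = floor((1000 - 20)/8)*8 = floor(980/8)*8 = 976 B
Final fragment needs no 8-byte alignment: it can carry up to MTU - header = 980 B
Non-final fragments needed = ceil((payload - 980) / 976) = ceil(4573/976) = ceil(4.6855) = 5
Number of fragments = 5 + 1 = 6
Fragment sizes (data): 5 * 976 B + 673 B (last, 673 <= 980 OK)
Total bytes sent = payload + n_frags * header = 5553 + 6*20 = 5553 + 120 = 5673 B

6, 5673


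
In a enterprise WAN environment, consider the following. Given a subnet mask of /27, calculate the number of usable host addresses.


Given: subnet mask /27
Host bits = 32 - 27 = 5
Total addresses = 2^5 = 32
Usable hosts = 32 - 2 (network + broadcast) = 30

30


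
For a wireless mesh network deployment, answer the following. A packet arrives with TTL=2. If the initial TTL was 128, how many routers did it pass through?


Given: initial TTL = 128, received TTL = 2
Hops = initial TTL - received TTL
Hops = 128 - 2 = 126

126


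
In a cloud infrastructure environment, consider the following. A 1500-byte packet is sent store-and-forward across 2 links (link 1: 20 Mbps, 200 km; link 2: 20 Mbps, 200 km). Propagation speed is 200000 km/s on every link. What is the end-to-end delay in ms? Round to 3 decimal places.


Packet = 1500 bytes = 12000 bits. Store-and-forward: sum (t_trans + t_prop) per link.
Link 1: t_trans = 12000/(20*10^6) s = 0.6000 ms; t_prop = 200/200000 s = 1.0000 ms; subtotal = 1.6000 ms
Link 2: t_trans = 12000/(20*10^6) s = 0.6000 ms; t_prop = 200/200000 s = 1.0000 ms; subtotal = 1.6000 ms
End-to-end = 1.6000 + 1.6000 = 3.2000 ms -> 3.200 ms (3 dp)

3.200


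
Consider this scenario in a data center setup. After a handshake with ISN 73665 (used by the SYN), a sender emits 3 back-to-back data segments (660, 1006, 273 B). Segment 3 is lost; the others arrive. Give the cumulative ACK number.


SYN uses sequence number 73665; first data byte = ISN + 1 = 73666.
Segment 1: SEQ = 73666, len = 660 B, covers [73666, 74325]
Segment 2: SEQ = 74326, len = 1006 B, covers [74326, 75331]
Segment 3: SEQ = 75332, len = 273 B, covers [75332, 75604] [LOST]
In-order data received: bytes [73666, 75331] (segments 1..2).
Segment 3 missing -> gap begins at byte 75332.
Cumulative ACK = next expected in-order byte = 73666 + 660 + 1006 = 75332

75332


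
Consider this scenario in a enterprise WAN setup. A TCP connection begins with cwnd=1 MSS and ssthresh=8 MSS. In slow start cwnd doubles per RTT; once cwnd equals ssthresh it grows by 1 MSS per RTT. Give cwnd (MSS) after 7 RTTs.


RTT 0: cwnd = 1 MSS (initial)
RTT 1: cwnd = 2 MSS (slow start, doubled)
RTT 2: cwnd = 4 MSS (slow start, doubled)
RTT 3: cwnd = 8 MSS (slow start, doubled)
RTT 4: cwnd = 9 MSS (congestion avoidance, +1)
RTT 5: cwnd = 10 MSS (congestion avoidance, +1)
RTT 6: cwnd = 11 MSS (congestion avoidance, +1)
RTT 7: cwnd = 12 MSS (congestion avoidance, +1)

12


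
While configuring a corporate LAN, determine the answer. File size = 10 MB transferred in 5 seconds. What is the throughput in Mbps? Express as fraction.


Given: file = 10 MB, time = 5 s
File in Mb = 10 * 8 = 80 Mb
Throughput = 80 / 5 Mbps
Throughput = 16 Mbps

16


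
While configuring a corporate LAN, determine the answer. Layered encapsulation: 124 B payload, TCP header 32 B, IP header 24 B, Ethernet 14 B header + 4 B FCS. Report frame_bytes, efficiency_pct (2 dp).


TCP segment = 124 + 32 = 156 B
IP packet = 156 + 24 = 180 B
Ethernet frame = 180 + 14 + 4 = 198 B
Efficiency = app / frame = 124 / 198 = 0.626263 = 62.6263% -> 62.63% (2 dp)

198, 62.63


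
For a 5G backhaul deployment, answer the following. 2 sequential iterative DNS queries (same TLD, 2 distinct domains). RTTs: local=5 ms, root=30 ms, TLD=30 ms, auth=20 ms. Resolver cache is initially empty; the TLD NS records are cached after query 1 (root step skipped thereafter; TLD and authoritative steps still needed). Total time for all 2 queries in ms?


Lookup 1 (cold cache): local + root + TLD + auth = 5 + 30 + 30 + 20 = 85 ms
Lookups 2..2 (TLD NS cached -> skip root; new domain -> still ask TLD and auth): local + TLD + auth = 5 + 30 + 20 = 55 ms each
Remaining 1 lookups: 1 * 55 = 55 ms
Total = 85 + 55 = 140 ms

140


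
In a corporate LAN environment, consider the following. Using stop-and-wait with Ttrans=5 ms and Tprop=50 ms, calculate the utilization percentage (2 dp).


Given: Ttrans = 5 ms, Tprop = 50 ms
RTT = 2 * Tprop = 2 * 50 = 100 ms
U = Ttrans / (Ttrans + RTT)
U = 5 / (5 + 100)
U = 5 / 105 = 0.047619
U% = 4.76%

4.76


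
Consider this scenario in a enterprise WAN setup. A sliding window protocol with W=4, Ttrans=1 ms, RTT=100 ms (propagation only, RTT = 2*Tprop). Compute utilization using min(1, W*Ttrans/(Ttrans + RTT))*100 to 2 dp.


Given: W = 4, Ttrans = 1 ms, RTT = 100 ms (= 2 * Tprop, Tprop = 50 ms)
Cycle time = Ttrans + RTT = 1 + 100 = 101 ms (first packet sent until its ACK returns)
W * Ttrans = 4 * 1 = 4 ms of sending per cycle
W * Ttrans / (Ttrans + RTT) = 4 / 101 = 0.039604
U = min(1, 0.039604) = 0.039604
U% = 3.96%

3.96


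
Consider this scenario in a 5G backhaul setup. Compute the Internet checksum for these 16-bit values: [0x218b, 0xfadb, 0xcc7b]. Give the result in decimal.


Given words: [0x218b, 0xfadb, 0xcc7b]
Step 1: Sum all words
Raw sum = 8587 + 64219 + 52347 = 125153
Step 2: Fold carry: (59617 + 1) = 59618
One's complement = ~59618 & 0xFFFF = 5917

5917


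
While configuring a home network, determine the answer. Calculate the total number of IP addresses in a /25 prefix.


Given: CIDR prefix /25
Host bits = 32 - 25 = 7
Total addresses = 2^7 = 128

128


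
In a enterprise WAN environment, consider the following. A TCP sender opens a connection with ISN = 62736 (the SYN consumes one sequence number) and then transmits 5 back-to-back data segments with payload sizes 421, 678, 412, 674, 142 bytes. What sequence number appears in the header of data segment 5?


The SYN occupies sequence number ISN = 62736, so the first data byte is ISN + 1 = 62737.
SEQ of data segment i = (ISN + 1) + sum of payload sizes of segments 1..i-1.
Segment 1: SEQ = 62737, payload = 421 bytes
Segment 2: SEQ = 63158, payload = 678 bytes
Segment 3: SEQ = 63836, payload = 412 bytes
Segment 4: SEQ = 64248, payload = 674 bytes
Segment 5: SEQ = 64922, payload = 142 bytes
SEQ of segment 5 = 62737 + 421 + 678 + 412 + 674 = 64922

64922


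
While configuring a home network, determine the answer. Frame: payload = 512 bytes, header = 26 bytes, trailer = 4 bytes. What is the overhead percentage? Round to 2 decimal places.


Given: payload = 512 B, header = 26 B, trailer = 4 B
Overhead bytes = header + trailer = 26 + 4 = 30
Total frame = payload + overhead = 512 + 30 = 542
Overhead % = 30 / 542 * 100 = 5.5351% -> 5.54% (2 dp)

5.54


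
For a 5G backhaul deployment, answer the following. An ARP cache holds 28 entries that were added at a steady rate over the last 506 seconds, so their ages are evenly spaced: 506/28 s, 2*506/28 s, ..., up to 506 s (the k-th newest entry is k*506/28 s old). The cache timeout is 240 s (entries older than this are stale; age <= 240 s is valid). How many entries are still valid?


Ages are k * 506/28 s for k = 1..28 (spacing = 18.0714 s).
Entry k is valid iff k * 506/28 <= 240 iff k <= 28 * 240 / 506 = 13.2806
n_valid = floor(13.2806) = 13
(n_stale = 28 - 13 = 15)

13


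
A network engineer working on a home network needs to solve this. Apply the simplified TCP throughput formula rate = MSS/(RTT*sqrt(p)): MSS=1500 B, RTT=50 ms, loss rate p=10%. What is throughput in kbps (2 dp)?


Given: MSS = 1500 bytes, RTT = 50 ms, loss = 10%
RTT in seconds = 50 / 1000 = 0.05
Loss rate = 10% = 0.1
sqrt(loss) = sqrt(0.1) = 0.316227766017
Throughput (bytes/s) = 1500 / (0.05 * 0.316227766017) = 94868.3298
Throughput (kbps) = 94868.3298 * 8 / 1000 = 758.946638 -> 758.95 kbps (2 dp)

758.95


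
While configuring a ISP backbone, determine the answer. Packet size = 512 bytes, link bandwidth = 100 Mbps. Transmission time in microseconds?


Given: packet = 512 bytes, bandwidth = 100 Mbps
Packet in bits = 512 * 8 = 4096 bits
Bandwidth = 100 * 10^6 = 100000000 bps
Time = 4096 / 100000000 seconds
Time in us = 4096 * 10^6 / 100000000 = 40.96

40.96


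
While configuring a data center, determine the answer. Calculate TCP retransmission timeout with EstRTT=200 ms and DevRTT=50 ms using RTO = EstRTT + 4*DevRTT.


Given: EstRTT = 200 ms, DevRTT = 50 ms
Timeout = EstRTT + 4 * DevRTT
4 * DevRTT = 4 * 50 = 200
Timeout = 200 + 200 = 400 ms

400


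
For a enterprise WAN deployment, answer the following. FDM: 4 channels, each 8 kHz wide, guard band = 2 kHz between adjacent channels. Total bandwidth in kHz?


Given: 4 channels, 8 kHz each, guard = 2 kHz
Channel bandwidth = 4 * 8 = 32 kHz
Guard bands = 3 gaps * 2 kHz = 6 kHz
Total = 32 + 6 = 38 kHz

38


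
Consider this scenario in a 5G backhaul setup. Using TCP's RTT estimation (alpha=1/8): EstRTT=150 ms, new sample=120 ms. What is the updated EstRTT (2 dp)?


Given: EstRTT = 150 ms, SampleRTT = 120 ms, alpha = 1/8
New EstRTT = (1 - alpha) * EstRTT + alpha * SampleRTT
(7/8) * 150 = 131.25
(1/8) * 120 = 15
New EstRTT = 131.25 + 15 = 146.25 ms -> 146.25 ms (2 dp)

146.25


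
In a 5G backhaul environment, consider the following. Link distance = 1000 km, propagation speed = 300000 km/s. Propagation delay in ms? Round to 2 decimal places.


Given: distance = 1000 km, speed = 300000 km/s
Delay = distance / speed = 1000 / 300000 seconds
Delay in ms = 1000 * 1000 / 300000
Delay = 3.3333 ms
Rounded to 2 dp = 3.33 ms

3.33


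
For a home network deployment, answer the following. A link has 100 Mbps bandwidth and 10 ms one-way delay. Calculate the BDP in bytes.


Given: bandwidth = 100 Mbps, delay = 10 ms
BDP in bits = 100 * 10^6 * 10 / 1000
BDP in bits = 1000000
BDP in bytes = 1000000 / 8 = 125000

125000


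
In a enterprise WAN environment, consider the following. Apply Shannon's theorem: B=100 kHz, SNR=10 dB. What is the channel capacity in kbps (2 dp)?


Given: B = 100 kHz, SNR = 10 dB
SNR linear = 10^(10/10) = 10
1 + SNR = 11
log2(11) = 3.4594316186
C = 100 * 1000 * 3.4594316186 = 345943.1619 bps
C = 345.943162 kbps -> 345.94 kbps (2 dp)

345.94


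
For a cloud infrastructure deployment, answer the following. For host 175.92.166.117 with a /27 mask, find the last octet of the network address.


Given: IP = 175.92.166.117, prefix = /27
Subnet mask = 255.255.255.224
Last octet of IP: 117
Last octet of mask: 224
Network last octet = 117 AND 224 = 96

96


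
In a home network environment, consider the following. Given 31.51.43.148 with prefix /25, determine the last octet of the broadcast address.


Given: IP = 31.51.43.148, prefix = /25
Host bits = 32 - 25 = 7
Network last octet = 148 AND mask = 128
Host part size = 2^7 - 1 = 127
Broadcast last octet = 128 OR 127 = 255

255


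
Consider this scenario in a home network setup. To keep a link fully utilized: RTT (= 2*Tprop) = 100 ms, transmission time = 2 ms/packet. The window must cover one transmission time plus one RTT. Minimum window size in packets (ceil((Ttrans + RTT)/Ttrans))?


Given: Ttrans = 2 ms, RTT = 100 ms (= 2 * Tprop, Tprop = 50 ms)
Time until first ACK returns = Ttrans + RTT = 2 + 100 = 102 ms
Need W * Ttrans >= Ttrans + RTT  ->  W >= (Ttrans + RTT) / Ttrans
(Ttrans + RTT) / Ttrans = 102 / 2 = 51
W_min = ceil(51) = 51

51
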